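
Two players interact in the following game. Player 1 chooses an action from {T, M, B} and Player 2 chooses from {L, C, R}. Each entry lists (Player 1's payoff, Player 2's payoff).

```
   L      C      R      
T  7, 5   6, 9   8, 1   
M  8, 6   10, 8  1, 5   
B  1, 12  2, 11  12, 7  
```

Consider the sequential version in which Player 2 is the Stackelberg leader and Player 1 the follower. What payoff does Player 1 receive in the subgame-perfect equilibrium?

10

Player 1 best-responds to each possible Player 2 move:
- L → Player 1 plays M (best of 7, 8, 1); Player 2 gets 6.
- C → Player 1 plays M (best of 6, 10, 2); Player 2 gets 8.
- R → Player 1 plays B (best of 8, 1, 12); Player 2 gets 7.
Among 6, 8, 7, the best is 8 at C. Subgame-perfect outcome: (M, C) with payoffs (10, 8).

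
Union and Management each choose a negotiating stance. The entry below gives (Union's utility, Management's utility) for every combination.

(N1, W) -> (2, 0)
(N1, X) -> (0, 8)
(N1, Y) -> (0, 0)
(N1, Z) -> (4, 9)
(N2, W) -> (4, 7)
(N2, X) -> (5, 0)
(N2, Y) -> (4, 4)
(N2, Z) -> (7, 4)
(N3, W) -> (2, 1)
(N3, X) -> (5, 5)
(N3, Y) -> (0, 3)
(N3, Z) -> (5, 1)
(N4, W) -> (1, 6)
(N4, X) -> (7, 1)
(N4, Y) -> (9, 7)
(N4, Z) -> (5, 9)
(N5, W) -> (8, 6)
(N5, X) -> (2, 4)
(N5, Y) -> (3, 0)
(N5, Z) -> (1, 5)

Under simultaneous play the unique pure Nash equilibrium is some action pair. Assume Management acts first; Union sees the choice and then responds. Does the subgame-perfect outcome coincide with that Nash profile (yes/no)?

Work backward from Union's decision.
- W → Union plays N5 (best of 2, 4, 2, 1, 8); Management gets 6.
- X → Union plays N4 (best of 0, 5, 5, 7, 2); Management gets 1.
- Y → Union plays N4 (best of 0, 4, 0, 9, 3); Management gets 7.
- Z → Union plays N2 (best of 4, 7, 5, 5, 1); Management gets 4.
Among 6, 1, 7, 4, the best is 7 at Y. Subgame-perfect outcome: (N4, Y) with payoffs (9, 7).
Under simultaneous play:
Union's best replies: W→N5; X→N4; Y→N4; Z→N2.
Management's best replies: N1→Z; N2→W; N3→X; N4→Z; N5→W.
The unique mutual best reply is (N5, W), giving (8, 6).
Sequential outcome (N4, Y) differs from the Nash profile (N5, W).

no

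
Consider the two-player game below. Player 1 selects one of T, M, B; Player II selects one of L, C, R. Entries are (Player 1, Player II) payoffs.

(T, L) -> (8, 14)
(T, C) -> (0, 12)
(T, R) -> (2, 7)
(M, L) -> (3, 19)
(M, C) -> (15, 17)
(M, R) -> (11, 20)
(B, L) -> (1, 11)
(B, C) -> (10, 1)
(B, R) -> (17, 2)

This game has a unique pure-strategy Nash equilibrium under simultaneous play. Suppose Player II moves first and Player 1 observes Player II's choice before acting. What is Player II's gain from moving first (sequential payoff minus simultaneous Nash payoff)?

Player 1 best-responds to each possible Player II move:
- L → Player 1 plays T (best of 8, 3, 1); Player II gets 14.
- C → Player 1 plays M (best of 0, 15, 10); Player II gets 17.
- R → Player 1 plays B (best of 2, 11, 17); Player II gets 2.
Among 14, 17, 2, the best is 17 at C. Subgame-perfect outcome: (M, C) with payoffs (15, 17).
Under simultaneous play:
Player 1's best replies: L→T; C→M; R→B.
Player II's best replies: T→L; M→R; B→L.
The unique mutual best reply is (T, L), giving (8, 14).
Player II's commitment gain: 17 − 14 = 3.

3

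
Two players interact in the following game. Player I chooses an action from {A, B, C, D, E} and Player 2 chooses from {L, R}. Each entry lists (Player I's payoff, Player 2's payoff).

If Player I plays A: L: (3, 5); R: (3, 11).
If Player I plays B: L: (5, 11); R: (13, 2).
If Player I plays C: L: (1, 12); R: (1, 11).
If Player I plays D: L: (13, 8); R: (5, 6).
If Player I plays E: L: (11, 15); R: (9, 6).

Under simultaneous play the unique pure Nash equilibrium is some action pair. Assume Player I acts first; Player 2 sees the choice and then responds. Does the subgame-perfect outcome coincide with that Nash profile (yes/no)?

Work backward from Player 2's decision.
- A: Player 2 compares 5, 11 and picks R; Player I would get 3.
- B: Player 2 compares 11, 2 and picks L; Player I would get 5.
- C: Player 2 compares 12, 11 and picks L; Player I would get 1.
- D: Player 2 compares 8, 6 and picks L; Player I would get 13.
- E: Player 2 compares 15, 6 and picks L; Player I would get 11.
Player I's induced payoffs are 3, 5, 1, 13, 11, so Player I commits to D. Subgame-perfect outcome: (D, L) with payoffs (13, 8).
Now find the simultaneous Nash equilibrium.
Player I's best replies: L→D; R→B.
Player 2's best replies: A→R; B→L; C→L; D→L; E→L.
The unique mutual best reply is (D, L), giving (13, 8).
Sequential outcome (D, L) coincides with the Nash profile (D, L).

yes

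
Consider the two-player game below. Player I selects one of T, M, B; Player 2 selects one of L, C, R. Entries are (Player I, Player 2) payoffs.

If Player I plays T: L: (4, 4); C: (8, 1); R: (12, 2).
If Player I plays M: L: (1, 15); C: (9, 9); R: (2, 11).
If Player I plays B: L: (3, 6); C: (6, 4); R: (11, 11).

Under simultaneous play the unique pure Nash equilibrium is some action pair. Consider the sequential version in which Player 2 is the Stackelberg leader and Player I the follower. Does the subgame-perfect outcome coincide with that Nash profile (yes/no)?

no

Solve by backward induction (Player 2 leads).
- L: Player I compares 4, 1, 3 and picks T; Player 2 would get 4.
- C: Player I compares 8, 9, 6 and picks M; Player 2 would get 9.
- R: Player I compares 12, 2, 11 and picks T; Player 2 would get 2.
Maximizing over 4, 9, 2, Player 2 chooses C. Subgame-perfect outcome: (M, C) with payoffs (9, 9).
Now find the simultaneous Nash equilibrium.
Player I's best replies: L→T; C→M; R→T.
Player 2's best replies: T→L; M→L; B→R.
The unique mutual best reply is (T, L), giving (4, 4).
Sequential outcome (M, C) differs from the Nash profile (T, L).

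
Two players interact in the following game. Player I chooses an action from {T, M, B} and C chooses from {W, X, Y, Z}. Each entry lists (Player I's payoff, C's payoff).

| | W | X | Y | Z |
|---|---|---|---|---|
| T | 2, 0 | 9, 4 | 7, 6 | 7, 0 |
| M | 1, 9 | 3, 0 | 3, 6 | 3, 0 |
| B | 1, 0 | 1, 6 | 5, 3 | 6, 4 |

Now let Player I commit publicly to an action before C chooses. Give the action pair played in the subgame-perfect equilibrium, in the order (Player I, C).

Backward induction with Player I moving first.
- T: BR = Y, leader payoff 7.
- M: BR = W, leader payoff 1.
- B: BR = X, leader payoff 1.
Maximizing over 7, 1, 1, Player I chooses T. Subgame-perfect outcome: (T, Y) with payoffs (7, 6).

(T, Y)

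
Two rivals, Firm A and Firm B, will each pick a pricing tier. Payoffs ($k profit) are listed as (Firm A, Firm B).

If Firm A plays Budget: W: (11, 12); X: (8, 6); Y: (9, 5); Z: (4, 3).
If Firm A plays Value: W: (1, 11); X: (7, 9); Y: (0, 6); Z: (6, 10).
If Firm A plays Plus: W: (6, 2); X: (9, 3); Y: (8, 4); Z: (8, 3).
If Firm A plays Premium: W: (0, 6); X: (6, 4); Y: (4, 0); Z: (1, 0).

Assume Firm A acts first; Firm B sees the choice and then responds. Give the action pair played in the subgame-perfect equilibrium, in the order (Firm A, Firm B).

Firm B best-responds to each possible Firm A move:
- Budget: BR = W, leader payoff 11.
- Value: BR = W, leader payoff 1.
- Plus: BR = Y, leader payoff 8.
- Premium: BR = W, leader payoff 0.
Among 11, 1, 8, 0, the best is 11 at Budget. Subgame-perfect outcome: (Budget, W) with payoffs (11, 12).

(Budget, W)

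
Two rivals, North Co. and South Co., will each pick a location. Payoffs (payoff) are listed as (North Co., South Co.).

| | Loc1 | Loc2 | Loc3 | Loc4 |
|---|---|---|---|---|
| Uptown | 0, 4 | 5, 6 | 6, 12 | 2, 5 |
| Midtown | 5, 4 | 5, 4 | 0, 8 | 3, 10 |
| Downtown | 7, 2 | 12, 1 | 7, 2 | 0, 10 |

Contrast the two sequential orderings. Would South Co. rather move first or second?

second

If North Co. leads: South Co.'s best replies are Uptown→Loc3, Midtown→Loc4, Downtown→Loc4; North Co.'s induced payoffs 6, 3, 0; outcome (Uptown, Loc3), payoffs (6, 12).
If South Co. leads: North Co.'s best replies are Loc1→Downtown, Loc2→Downtown, Loc3→Downtown, Loc4→Midtown; South Co.'s induced payoffs 2, 1, 2, 10; outcome (Midtown, Loc4), payoffs (3, 10).
South Co. gets 10 moving first and 12 moving second, so South Co. prefers to move second.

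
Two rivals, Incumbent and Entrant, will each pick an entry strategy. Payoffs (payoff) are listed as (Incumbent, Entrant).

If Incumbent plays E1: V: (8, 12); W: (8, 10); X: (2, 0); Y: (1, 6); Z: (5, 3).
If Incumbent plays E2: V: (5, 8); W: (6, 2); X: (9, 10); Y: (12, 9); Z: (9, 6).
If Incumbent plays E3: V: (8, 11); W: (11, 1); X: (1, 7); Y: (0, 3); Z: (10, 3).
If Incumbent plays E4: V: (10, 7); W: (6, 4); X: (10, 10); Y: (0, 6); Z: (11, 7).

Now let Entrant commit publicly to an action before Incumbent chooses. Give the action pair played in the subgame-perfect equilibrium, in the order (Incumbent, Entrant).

(E4, X)

Incumbent best-responds to each possible Entrant move:
- V: BR = E4, leader payoff 7.
- W: BR = E3, leader payoff 1.
- X: BR = E4, leader payoff 10.
- Y: BR = E2, leader payoff 9.
- Z: BR = E4, leader payoff 7.
Maximizing over 7, 1, 10, 9, 7, Entrant chooses X. Subgame-perfect outcome: (E4, X) with payoffs (10, 10).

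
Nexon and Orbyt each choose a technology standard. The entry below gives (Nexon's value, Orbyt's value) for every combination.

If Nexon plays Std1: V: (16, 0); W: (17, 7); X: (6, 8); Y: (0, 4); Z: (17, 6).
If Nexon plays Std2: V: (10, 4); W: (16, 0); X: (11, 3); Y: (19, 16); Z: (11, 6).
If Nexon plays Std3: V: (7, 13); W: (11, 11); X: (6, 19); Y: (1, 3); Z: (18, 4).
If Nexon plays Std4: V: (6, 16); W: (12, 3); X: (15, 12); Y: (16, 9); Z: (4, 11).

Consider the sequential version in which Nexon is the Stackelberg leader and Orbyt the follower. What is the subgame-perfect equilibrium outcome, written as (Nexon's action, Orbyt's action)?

Orbyt best-responds to each possible Nexon move:
- Std1: Orbyt compares 0, 7, 8, 4, 6 and picks X; Nexon would get 6.
- Std2: Orbyt compares 4, 0, 3, 16, 6 and picks Y; Nexon would get 19.
- Std3: Orbyt compares 13, 11, 19, 3, 4 and picks X; Nexon would get 6.
- Std4: Orbyt compares 16, 3, 12, 9, 11 and picks V; Nexon would get 6.
Nexon's induced payoffs are 6, 19, 6, 6, so Nexon commits to Std2. Subgame-perfect outcome: (Std2, Y) with payoffs (19, 16).

(Std2, Y)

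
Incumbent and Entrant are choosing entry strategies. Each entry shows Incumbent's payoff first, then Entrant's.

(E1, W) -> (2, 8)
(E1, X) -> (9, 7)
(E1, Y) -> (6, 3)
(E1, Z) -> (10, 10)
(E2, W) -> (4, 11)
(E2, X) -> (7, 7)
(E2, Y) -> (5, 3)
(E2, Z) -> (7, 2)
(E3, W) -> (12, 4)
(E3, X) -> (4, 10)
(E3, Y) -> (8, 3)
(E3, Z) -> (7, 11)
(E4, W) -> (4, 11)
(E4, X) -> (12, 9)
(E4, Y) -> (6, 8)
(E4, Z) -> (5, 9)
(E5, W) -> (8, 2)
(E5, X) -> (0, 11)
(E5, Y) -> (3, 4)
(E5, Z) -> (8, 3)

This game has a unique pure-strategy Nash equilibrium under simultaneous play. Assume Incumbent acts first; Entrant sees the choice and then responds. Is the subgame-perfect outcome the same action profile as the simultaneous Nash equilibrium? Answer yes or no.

Work backward from Entrant's decision.
- E1 → Entrant plays Z (best of 8, 7, 3, 10); Incumbent gets 10.
- E2 → Entrant plays W (best of 11, 7, 3, 2); Incumbent gets 4.
- E3 → Entrant plays Z (best of 4, 10, 3, 11); Incumbent gets 7.
- E4 → Entrant plays W (best of 11, 9, 8, 9); Incumbent gets 4.
- E5 → Entrant plays X (best of 2, 11, 4, 3); Incumbent gets 0.
Incumbent's induced payoffs are 10, 4, 7, 4, 0, so Incumbent commits to E1. Subgame-perfect outcome: (E1, Z) with payoffs (10, 10).
For the simultaneous game, intersect best replies.
Incumbent's best replies: W→E3; X→E4; Y→E3; Z→E1.
Entrant's best replies: E1→Z; E2→W; E3→Z; E4→W; E5→X.
The unique mutual best reply is (E1, Z), giving (10, 10).
Sequential outcome (E1, Z) coincides with the Nash profile (E1, Z).

yes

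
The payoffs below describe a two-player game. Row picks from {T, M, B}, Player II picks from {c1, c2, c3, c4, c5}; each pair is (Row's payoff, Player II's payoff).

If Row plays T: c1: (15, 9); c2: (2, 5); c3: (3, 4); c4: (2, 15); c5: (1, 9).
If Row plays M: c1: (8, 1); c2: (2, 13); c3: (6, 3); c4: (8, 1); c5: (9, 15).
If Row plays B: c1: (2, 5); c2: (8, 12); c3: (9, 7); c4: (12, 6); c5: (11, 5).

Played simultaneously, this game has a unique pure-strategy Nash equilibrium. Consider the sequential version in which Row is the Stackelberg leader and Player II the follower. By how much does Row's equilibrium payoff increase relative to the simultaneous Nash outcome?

Player II best-responds to each possible Row move:
- T: BR = c4, leader payoff 2.
- M: BR = c5, leader payoff 9.
- B: BR = c2, leader payoff 8.
Maximizing over 2, 9, 8, Row chooses M. Subgame-perfect outcome: (M, c5) with payoffs (9, 15).
For the simultaneous game, intersect best replies.
Row's best replies: c1→T; c2→B; c3→B; c4→B; c5→B.
Player II's best replies: T→c4; M→c5; B→c2.
The unique mutual best reply is (B, c2), giving (8, 12).
Row's commitment gain: 9 − 8 = 1.

1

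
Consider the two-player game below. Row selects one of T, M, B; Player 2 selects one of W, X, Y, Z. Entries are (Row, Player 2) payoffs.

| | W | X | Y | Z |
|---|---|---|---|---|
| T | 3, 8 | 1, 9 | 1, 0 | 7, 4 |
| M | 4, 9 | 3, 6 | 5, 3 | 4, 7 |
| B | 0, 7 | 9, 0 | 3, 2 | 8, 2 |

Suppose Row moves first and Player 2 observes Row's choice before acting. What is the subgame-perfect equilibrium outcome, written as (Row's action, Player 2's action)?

(M, W)

Solve by backward induction (Row leads).
- T → Player 2 plays X (best of 8, 9, 0, 4); Row gets 1.
- M → Player 2 plays W (best of 9, 6, 3, 7); Row gets 4.
- B → Player 2 plays W (best of 7, 0, 2, 2); Row gets 0.
Among 1, 4, 0, the best is 4 at M. Subgame-perfect outcome: (M, W) with payoffs (4, 9).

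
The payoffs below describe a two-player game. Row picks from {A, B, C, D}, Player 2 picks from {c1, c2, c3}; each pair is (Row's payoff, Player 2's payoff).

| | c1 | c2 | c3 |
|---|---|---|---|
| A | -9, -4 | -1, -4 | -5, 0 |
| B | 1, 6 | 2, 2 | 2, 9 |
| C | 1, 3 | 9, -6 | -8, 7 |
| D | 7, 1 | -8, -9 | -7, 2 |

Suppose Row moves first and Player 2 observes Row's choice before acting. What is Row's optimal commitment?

Player 2 best-responds to each possible Row move:
- A: Player 2 compares -4, -4, 0 and picks c3; Row would get -5.
- B: Player 2 compares 6, 2, 9 and picks c3; Row would get 2.
- C: Player 2 compares 3, -6, 7 and picks c3; Row would get -8.
- D: Player 2 compares 1, -9, 2 and picks c3; Row would get -7.
Maximizing over -5, 2, -8, -7, Row chooses B. Subgame-perfect outcome: (B, c3) with payoffs (2, 9).

B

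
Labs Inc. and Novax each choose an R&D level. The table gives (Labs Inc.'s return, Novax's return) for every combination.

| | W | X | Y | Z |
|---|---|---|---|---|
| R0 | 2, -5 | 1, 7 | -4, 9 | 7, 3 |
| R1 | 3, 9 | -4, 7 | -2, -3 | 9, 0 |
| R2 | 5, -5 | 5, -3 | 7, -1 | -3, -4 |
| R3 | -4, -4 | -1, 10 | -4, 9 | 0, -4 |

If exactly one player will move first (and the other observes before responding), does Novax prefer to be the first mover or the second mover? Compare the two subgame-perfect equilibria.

first

If Labs Inc. leads: Novax's best replies are R0→Y, R1→W, R2→Y, R3→X; Labs Inc.'s induced payoffs -4, 3, 7, -1; outcome (R2, Y), payoffs (7, -1).
If Novax leads: Labs Inc.'s best replies are W→R2, X→R2, Y→R2, Z→R1; Novax's induced payoffs -5, -3, -1, 0; outcome (R1, Z), payoffs (9, 0).
Novax gets 0 moving first and -1 moving second, so Novax prefers to move first.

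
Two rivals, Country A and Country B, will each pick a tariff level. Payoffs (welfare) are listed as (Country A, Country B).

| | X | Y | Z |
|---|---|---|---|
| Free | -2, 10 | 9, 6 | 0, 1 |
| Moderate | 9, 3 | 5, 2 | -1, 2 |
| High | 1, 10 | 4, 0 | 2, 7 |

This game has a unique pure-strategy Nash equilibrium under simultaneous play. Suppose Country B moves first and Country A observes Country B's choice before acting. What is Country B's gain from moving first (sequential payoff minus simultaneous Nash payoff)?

Work backward from Country A's decision.
- X: Country A compares -2, 9, 1 and picks Moderate; Country B would get 3.
- Y: Country A compares 9, 5, 4 and picks Free; Country B would get 6.
- Z: Country A compares 0, -1, 2 and picks High; Country B would get 7.
Country B's induced payoffs are 3, 6, 7, so Country B commits to Z. Subgame-perfect outcome: (High, Z) with payoffs (2, 7).
For the simultaneous game, intersect best replies.
Country A's best replies: X→Moderate; Y→Free; Z→High.
Country B's best replies: Free→X; Moderate→X; High→X.
The unique mutual best reply is (Moderate, X), giving (9, 3).
Country B's commitment gain: 7 − 3 = 4.

4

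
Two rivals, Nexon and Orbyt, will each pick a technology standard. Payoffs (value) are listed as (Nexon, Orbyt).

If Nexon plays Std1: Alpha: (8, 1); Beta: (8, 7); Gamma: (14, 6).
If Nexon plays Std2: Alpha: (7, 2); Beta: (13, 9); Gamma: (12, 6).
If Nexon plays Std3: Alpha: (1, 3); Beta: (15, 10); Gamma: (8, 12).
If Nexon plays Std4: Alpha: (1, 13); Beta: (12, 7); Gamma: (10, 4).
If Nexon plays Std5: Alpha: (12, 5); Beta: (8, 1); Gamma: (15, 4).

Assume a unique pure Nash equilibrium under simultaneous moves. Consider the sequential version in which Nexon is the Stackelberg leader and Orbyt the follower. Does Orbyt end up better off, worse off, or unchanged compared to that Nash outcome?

Solve by backward induction (Nexon leads).
- Std1: Orbyt compares 1, 7, 6 and picks Beta; Nexon would get 8.
- Std2: Orbyt compares 2, 9, 6 and picks Beta; Nexon would get 13.
- Std3: Orbyt compares 3, 10, 12 and picks Gamma; Nexon would get 8.
- Std4: Orbyt compares 13, 7, 4 and picks Alpha; Nexon would get 1.
- Std5: Orbyt compares 5, 1, 4 and picks Alpha; Nexon would get 12.
Nexon's induced payoffs are 8, 13, 8, 1, 12, so Nexon commits to Std2. Subgame-perfect outcome: (Std2, Beta) with payoffs (13, 9).
For the simultaneous game, intersect best replies.
Nexon's best replies: Alpha→Std5; Beta→Std3; Gamma→Std5.
Orbyt's best replies: Std1→Beta; Std2→Beta; Std3→Gamma; Std4→Alpha; Std5→Alpha.
Only (Std5, Alpha) has each player best-responding; Nash payoffs (12, 5).
Orbyt earns 9 sequentially versus 5 at the Nash outcome: better off.

better off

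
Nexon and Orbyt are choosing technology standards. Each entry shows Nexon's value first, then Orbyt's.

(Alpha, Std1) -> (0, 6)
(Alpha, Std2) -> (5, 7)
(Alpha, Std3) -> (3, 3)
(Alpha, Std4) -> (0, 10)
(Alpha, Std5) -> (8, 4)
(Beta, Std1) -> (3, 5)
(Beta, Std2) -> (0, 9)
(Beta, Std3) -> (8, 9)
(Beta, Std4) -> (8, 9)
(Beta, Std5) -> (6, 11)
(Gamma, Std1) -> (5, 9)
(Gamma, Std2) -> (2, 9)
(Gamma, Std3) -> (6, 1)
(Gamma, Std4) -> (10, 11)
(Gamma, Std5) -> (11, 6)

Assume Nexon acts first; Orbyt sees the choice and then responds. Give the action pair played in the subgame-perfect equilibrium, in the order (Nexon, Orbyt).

(Gamma, Std4)

Orbyt best-responds to each possible Nexon move:
- Alpha: BR = Std4, leader payoff 0.
- Beta: BR = Std5, leader payoff 6.
- Gamma: BR = Std4, leader payoff 10.
Maximizing over 0, 6, 10, Nexon chooses Gamma. Subgame-perfect outcome: (Gamma, Std4) with payoffs (10, 11).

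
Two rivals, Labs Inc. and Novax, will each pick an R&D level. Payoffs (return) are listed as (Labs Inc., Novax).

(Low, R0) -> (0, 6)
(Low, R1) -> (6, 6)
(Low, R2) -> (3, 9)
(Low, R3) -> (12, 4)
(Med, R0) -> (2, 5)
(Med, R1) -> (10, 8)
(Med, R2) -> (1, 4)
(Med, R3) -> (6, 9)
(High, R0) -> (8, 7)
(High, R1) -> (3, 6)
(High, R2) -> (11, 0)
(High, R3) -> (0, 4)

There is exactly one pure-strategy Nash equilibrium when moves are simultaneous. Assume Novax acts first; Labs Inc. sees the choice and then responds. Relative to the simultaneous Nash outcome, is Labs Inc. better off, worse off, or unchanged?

better off

Solve by backward induction (Novax leads).
- R0 → Labs Inc. plays High (best of 0, 2, 8); Novax gets 7.
- R1 → Labs Inc. plays Med (best of 6, 10, 3); Novax gets 8.
- R2 → Labs Inc. plays High (best of 3, 1, 11); Novax gets 0.
- R3 → Labs Inc. plays Low (best of 12, 6, 0); Novax gets 4.
Among 7, 8, 0, 4, the best is 8 at R1. Subgame-perfect outcome: (Med, R1) with payoffs (10, 8).
Now find the simultaneous Nash equilibrium.
Labs Inc.'s best replies: R0→High; R1→Med; R2→High; R3→Low.
Novax's best replies: Low→R2; Med→R3; High→R0.
The unique mutual best reply is (High, R0), giving (8, 7).
Labs Inc. earns 10 sequentially versus 8 at the Nash outcome: better off.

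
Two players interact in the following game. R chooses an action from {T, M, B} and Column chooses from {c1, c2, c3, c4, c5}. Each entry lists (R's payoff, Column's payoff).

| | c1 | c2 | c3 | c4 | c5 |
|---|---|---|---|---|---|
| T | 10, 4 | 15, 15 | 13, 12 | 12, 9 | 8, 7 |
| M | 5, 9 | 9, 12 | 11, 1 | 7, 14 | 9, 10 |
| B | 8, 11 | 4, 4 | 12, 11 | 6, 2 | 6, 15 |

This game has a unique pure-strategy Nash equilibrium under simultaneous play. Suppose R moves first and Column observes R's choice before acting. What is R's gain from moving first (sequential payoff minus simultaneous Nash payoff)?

Work backward from Column's decision.
- T: BR = c2, leader payoff 15.
- M: BR = c4, leader payoff 7.
- B: BR = c5, leader payoff 6.
R's induced payoffs are 15, 7, 6, so R commits to T. Subgame-perfect outcome: (T, c2) with payoffs (15, 15).
Under simultaneous play:
R's best replies: c1→T; c2→T; c3→T; c4→T; c5→M.
Column's best replies: T→c2; M→c4; B→c5.
The unique mutual best reply is (T, c2), giving (15, 15).
R's commitment gain: 15 − 15 = 0.

0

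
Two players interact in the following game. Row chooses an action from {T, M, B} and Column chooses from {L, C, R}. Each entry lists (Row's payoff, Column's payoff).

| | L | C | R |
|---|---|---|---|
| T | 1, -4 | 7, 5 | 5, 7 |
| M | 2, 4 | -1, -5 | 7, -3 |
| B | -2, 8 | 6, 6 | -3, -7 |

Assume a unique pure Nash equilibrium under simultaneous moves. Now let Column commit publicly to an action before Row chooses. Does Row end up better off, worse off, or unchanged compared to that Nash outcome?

better off

Solve by backward induction (Column leads).
- L → Row plays M (best of 1, 2, -2); Column gets 4.
- C → Row plays T (best of 7, -1, 6); Column gets 5.
- R → Row plays M (best of 5, 7, -3); Column gets -3.
Among 4, 5, -3, the best is 5 at C. Subgame-perfect outcome: (T, C) with payoffs (7, 5).
For the simultaneous game, intersect best replies.
Row's best replies: L→M; C→T; R→M.
Column's best replies: T→R; M→L; B→L.
The unique mutual best reply is (M, L), giving (2, 4).
Row earns 7 sequentially versus 2 at the Nash outcome: better off.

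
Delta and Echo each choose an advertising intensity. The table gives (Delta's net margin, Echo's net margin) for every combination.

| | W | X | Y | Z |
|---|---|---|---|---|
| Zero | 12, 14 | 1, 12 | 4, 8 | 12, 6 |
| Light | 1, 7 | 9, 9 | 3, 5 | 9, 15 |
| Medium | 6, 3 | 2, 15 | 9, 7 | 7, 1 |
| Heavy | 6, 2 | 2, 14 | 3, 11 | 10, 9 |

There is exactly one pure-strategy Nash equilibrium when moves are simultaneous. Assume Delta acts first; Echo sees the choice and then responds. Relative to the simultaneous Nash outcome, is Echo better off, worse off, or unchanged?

Echo best-responds to each possible Delta move:
- Zero: Echo compares 14, 12, 8, 6 and picks W; Delta would get 12.
- Light: Echo compares 7, 9, 5, 15 and picks Z; Delta would get 9.
- Medium: Echo compares 3, 15, 7, 1 and picks X; Delta would get 2.
- Heavy: Echo compares 2, 14, 11, 9 and picks X; Delta would get 2.
Among 12, 9, 2, 2, the best is 12 at Zero. Subgame-perfect outcome: (Zero, W) with payoffs (12, 14).
For the simultaneous game, intersect best replies.
Delta's best replies: W→Zero; X→Light; Y→Medium; Z→Zero.
Echo's best replies: Zero→W; Light→Z; Medium→X; Heavy→X.
Only (Zero, W) has each player best-responding; Nash payoffs (12, 14).
Echo earns 14 sequentially versus 14 at the Nash outcome: unchanged.

unchanged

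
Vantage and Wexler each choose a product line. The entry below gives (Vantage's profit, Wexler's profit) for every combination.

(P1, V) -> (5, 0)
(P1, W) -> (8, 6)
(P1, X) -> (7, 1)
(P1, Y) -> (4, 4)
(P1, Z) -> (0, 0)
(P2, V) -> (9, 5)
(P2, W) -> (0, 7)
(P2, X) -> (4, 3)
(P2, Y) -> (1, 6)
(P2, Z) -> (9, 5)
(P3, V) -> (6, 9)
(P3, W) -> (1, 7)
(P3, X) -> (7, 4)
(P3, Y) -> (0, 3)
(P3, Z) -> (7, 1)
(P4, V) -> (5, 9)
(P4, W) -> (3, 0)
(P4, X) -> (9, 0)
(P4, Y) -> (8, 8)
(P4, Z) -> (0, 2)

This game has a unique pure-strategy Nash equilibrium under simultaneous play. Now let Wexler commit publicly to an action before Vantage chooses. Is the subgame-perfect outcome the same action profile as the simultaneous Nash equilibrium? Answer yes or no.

no

Backward induction with Wexler moving first.
- V: BR = P2, leader payoff 5.
- W: BR = P1, leader payoff 6.
- X: BR = P4, leader payoff 0.
- Y: BR = P4, leader payoff 8.
- Z: BR = P2, leader payoff 5.
Maximizing over 5, 6, 0, 8, 5, Wexler chooses Y. Subgame-perfect outcome: (P4, Y) with payoffs (8, 8).
Under simultaneous play:
Vantage's best replies: V→P2; W→P1; X→P4; Y→P4; Z→P2.
Wexler's best replies: P1→W; P2→W; P3→V; P4→V.
The unique mutual best reply is (P1, W), giving (8, 6).
Sequential outcome (P4, Y) differs from the Nash profile (P1, W).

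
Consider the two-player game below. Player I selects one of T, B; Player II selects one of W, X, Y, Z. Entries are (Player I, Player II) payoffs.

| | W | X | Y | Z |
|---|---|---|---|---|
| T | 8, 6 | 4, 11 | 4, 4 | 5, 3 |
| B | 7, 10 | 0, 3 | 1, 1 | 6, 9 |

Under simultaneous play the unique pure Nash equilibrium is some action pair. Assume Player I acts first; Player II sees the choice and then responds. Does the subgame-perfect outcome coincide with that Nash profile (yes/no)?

no

Solve by backward induction (Player I leads).
- T: BR = X, leader payoff 4.
- B: BR = W, leader payoff 7.
Maximizing over 4, 7, Player I chooses B. Subgame-perfect outcome: (B, W) with payoffs (7, 10).
Now find the simultaneous Nash equilibrium.
Player I's best replies: W→T; X→T; Y→T; Z→B.
Player II's best replies: T→X; B→W.
Only (T, X) has each player best-responding; Nash payoffs (4, 11).
Sequential outcome (B, W) differs from the Nash profile (T, X).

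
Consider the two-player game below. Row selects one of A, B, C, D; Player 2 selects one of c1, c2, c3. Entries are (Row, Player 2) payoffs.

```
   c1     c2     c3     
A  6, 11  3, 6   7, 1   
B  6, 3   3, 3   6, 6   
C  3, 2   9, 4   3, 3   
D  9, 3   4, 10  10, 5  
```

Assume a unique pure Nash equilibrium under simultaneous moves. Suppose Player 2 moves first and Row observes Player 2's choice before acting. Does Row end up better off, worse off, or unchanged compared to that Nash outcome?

better off

Work backward from Row's decision.
- c1 → Row plays D (best of 6, 6, 3, 9); Player 2 gets 3.
- c2 → Row plays C (best of 3, 3, 9, 4); Player 2 gets 4.
- c3 → Row plays D (best of 7, 6, 3, 10); Player 2 gets 5.
Maximizing over 3, 4, 5, Player 2 chooses c3. Subgame-perfect outcome: (D, c3) with payoffs (10, 5).
Under simultaneous play:
Row's best replies: c1→D; c2→C; c3→D.
Player 2's best replies: A→c1; B→c3; C→c2; D→c2.
The unique mutual best reply is (C, c2), giving (9, 4).
Row earns 10 sequentially versus 9 at the Nash outcome: better off.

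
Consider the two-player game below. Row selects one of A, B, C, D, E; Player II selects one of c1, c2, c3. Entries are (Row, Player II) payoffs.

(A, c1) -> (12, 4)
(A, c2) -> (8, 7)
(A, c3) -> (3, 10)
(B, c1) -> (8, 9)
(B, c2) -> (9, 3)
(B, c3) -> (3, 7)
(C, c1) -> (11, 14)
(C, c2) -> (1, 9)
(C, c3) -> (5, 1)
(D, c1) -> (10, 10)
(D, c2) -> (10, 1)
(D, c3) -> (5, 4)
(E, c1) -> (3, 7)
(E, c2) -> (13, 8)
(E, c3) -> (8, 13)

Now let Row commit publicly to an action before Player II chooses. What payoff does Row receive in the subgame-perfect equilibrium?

Solve by backward induction (Row leads).
- A: Player II compares 4, 7, 10 and picks c3; Row would get 3.
- B: Player II compares 9, 3, 7 and picks c1; Row would get 8.
- C: Player II compares 14, 9, 1 and picks c1; Row would get 11.
- D: Player II compares 10, 1, 4 and picks c1; Row would get 10.
- E: Player II compares 7, 8, 13 and picks c3; Row would get 8.
Maximizing over 3, 8, 11, 10, 8, Row chooses C. Subgame-perfect outcome: (C, c1) with payoffs (11, 14).

11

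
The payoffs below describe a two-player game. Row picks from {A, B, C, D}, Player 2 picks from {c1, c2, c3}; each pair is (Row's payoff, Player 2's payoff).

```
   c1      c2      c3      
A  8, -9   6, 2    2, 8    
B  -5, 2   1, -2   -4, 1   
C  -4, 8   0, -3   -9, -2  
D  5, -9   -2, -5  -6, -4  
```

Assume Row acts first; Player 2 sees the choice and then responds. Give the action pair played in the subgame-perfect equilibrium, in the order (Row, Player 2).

Backward induction with Row moving first.
- A: Player 2 compares -9, 2, 8 and picks c3; Row would get 2.
- B: Player 2 compares 2, -2, 1 and picks c1; Row would get -5.
- C: Player 2 compares 8, -3, -2 and picks c1; Row would get -4.
- D: Player 2 compares -9, -5, -4 and picks c3; Row would get -6.
Maximizing over 2, -5, -4, -6, Row chooses A. Subgame-perfect outcome: (A, c3) with payoffs (2, 8).

(A, c3)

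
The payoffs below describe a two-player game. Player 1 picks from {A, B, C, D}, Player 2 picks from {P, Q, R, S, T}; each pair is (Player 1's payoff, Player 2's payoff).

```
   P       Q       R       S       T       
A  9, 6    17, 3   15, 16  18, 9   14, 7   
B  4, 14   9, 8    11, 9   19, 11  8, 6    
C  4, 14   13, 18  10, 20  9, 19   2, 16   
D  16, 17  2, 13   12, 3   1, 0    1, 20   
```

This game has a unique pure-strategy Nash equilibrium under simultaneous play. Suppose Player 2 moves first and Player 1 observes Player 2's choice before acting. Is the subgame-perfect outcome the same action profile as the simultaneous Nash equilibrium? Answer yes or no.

Work backward from Player 1's decision.
- P: Player 1 compares 9, 4, 4, 16 and picks D; Player 2 would get 17.
- Q: Player 1 compares 17, 9, 13, 2 and picks A; Player 2 would get 3.
- R: Player 1 compares 15, 11, 10, 12 and picks A; Player 2 would get 16.
- S: Player 1 compares 18, 19, 9, 1 and picks B; Player 2 would get 11.
- T: Player 1 compares 14, 8, 2, 1 and picks A; Player 2 would get 7.
Player 2's induced payoffs are 17, 3, 16, 11, 7, so Player 2 commits to P. Subgame-perfect outcome: (D, P) with payoffs (16, 17).
Under simultaneous play:
Player 1's best replies: P→D; Q→A; R→A; S→B; T→A.
Player 2's best replies: A→R; B→P; C→R; D→T.
Only (A, R) has each player best-responding; Nash payoffs (15, 16).
Sequential outcome (D, P) differs from the Nash profile (A, R).

no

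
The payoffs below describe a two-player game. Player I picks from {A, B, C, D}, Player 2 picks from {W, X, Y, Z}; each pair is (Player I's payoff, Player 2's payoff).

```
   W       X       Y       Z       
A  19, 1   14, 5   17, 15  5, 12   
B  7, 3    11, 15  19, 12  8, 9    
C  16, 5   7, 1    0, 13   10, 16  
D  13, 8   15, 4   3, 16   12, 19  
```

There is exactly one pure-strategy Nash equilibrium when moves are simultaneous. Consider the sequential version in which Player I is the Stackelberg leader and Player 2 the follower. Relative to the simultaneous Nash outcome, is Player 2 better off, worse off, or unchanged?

Player 2 best-responds to each possible Player I move:
- A → Player 2 plays Y (best of 1, 5, 15, 12); Player I gets 17.
- B → Player 2 plays X (best of 3, 15, 12, 9); Player I gets 11.
- C → Player 2 plays Z (best of 5, 1, 13, 16); Player I gets 10.
- D → Player 2 plays Z (best of 8, 4, 16, 19); Player I gets 12.
Maximizing over 17, 11, 10, 12, Player I chooses A. Subgame-perfect outcome: (A, Y) with payoffs (17, 15).
For the simultaneous game, intersect best replies.
Player I's best replies: W→A; X→D; Y→B; Z→D.
Player 2's best replies: A→Y; B→X; C→Z; D→Z.
Only (D, Z) has each player best-responding; Nash payoffs (12, 19).
Player 2 earns 15 sequentially versus 19 at the Nash outcome: worse off.

worse off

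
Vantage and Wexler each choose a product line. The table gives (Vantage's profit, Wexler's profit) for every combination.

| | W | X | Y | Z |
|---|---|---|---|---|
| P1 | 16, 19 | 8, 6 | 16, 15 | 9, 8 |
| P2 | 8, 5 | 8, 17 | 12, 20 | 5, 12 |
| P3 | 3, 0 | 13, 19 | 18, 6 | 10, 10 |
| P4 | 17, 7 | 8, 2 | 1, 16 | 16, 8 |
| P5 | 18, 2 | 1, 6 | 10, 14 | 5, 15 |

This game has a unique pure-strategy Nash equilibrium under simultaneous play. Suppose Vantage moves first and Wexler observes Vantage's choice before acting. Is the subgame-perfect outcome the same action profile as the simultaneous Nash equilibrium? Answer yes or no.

no

Backward induction with Vantage moving first.
- P1: BR = W, leader payoff 16.
- P2: BR = Y, leader payoff 12.
- P3: BR = X, leader payoff 13.
- P4: BR = Y, leader payoff 1.
- P5: BR = Z, leader payoff 5.
Vantage's induced payoffs are 16, 12, 13, 1, 5, so Vantage commits to P1. Subgame-perfect outcome: (P1, W) with payoffs (16, 19).
Now find the simultaneous Nash equilibrium.
Vantage's best replies: W→P5; X→P3; Y→P3; Z→P4.
Wexler's best replies: P1→W; P2→Y; P3→X; P4→Y; P5→Z.
The unique mutual best reply is (P3, X), giving (13, 19).
Sequential outcome (P1, W) differs from the Nash profile (P3, X).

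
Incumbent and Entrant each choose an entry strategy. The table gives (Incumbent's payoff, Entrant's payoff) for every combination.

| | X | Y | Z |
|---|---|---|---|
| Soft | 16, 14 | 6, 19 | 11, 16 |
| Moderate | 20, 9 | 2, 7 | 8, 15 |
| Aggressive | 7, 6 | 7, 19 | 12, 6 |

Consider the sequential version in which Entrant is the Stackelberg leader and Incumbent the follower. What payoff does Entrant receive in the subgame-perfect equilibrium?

19

Backward induction with Entrant moving first.
- X → Incumbent plays Moderate (best of 16, 20, 7); Entrant gets 9.
- Y → Incumbent plays Aggressive (best of 6, 2, 7); Entrant gets 19.
- Z → Incumbent plays Aggressive (best of 11, 8, 12); Entrant gets 6.
Among 9, 19, 6, the best is 19 at Y. Subgame-perfect outcome: (Aggressive, Y) with payoffs (7, 19).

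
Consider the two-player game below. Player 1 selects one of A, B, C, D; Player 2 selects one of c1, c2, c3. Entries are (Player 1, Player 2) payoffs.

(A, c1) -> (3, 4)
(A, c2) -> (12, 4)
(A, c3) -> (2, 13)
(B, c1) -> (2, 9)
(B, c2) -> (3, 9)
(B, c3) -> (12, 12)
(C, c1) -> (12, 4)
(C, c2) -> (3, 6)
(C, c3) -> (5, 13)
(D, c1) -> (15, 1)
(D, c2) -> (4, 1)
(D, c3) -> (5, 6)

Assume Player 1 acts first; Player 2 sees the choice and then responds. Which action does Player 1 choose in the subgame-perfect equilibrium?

Work backward from Player 2's decision.
- A: Player 2 compares 4, 4, 13 and picks c3; Player 1 would get 2.
- B: Player 2 compares 9, 9, 12 and picks c3; Player 1 would get 12.
- C: Player 2 compares 4, 6, 13 and picks c3; Player 1 would get 5.
- D: Player 2 compares 1, 1, 6 and picks c3; Player 1 would get 5.
Maximizing over 2, 12, 5, 5, Player 1 chooses B. Subgame-perfect outcome: (B, c3) with payoffs (12, 12).

B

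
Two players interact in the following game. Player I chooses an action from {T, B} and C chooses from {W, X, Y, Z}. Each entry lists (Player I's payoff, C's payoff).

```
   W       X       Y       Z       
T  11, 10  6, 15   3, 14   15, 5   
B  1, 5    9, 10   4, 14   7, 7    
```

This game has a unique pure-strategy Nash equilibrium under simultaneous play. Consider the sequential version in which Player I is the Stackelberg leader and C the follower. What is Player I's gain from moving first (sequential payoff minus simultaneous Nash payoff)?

2

C best-responds to each possible Player I move:
- T → C plays X (best of 10, 15, 14, 5); Player I gets 6.
- B → C plays Y (best of 5, 10, 14, 7); Player I gets 4.
Player I's induced payoffs are 6, 4, so Player I commits to T. Subgame-perfect outcome: (T, X) with payoffs (6, 15).
Now find the simultaneous Nash equilibrium.
Player I's best replies: W→T; X→B; Y→B; Z→T.
C's best replies: T→X; B→Y.
Only (B, Y) has each player best-responding; Nash payoffs (4, 14).
Player I's commitment gain: 6 − 4 = 2.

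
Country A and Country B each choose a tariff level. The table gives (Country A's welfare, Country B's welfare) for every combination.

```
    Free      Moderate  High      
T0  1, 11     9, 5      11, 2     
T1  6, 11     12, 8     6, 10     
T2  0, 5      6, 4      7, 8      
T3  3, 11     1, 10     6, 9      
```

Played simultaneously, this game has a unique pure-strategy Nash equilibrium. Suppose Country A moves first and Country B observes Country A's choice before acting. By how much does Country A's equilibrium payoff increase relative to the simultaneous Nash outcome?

1

Country B best-responds to each possible Country A move:
- T0 → Country B plays Free (best of 11, 5, 2); Country A gets 1.
- T1 → Country B plays Free (best of 11, 8, 10); Country A gets 6.
- T2 → Country B plays High (best of 5, 4, 8); Country A gets 7.
- T3 → Country B plays Free (best of 11, 10, 9); Country A gets 3.
Country A's induced payoffs are 1, 6, 7, 3, so Country A commits to T2. Subgame-perfect outcome: (T2, High) with payoffs (7, 8).
For the simultaneous game, intersect best replies.
Country A's best replies: Free→T1; Moderate→T1; High→T0.
Country B's best replies: T0→Free; T1→Free; T2→High; T3→Free.
Only (T1, Free) has each player best-responding; Nash payoffs (6, 11).
Country A's commitment gain: 7 − 6 = 1.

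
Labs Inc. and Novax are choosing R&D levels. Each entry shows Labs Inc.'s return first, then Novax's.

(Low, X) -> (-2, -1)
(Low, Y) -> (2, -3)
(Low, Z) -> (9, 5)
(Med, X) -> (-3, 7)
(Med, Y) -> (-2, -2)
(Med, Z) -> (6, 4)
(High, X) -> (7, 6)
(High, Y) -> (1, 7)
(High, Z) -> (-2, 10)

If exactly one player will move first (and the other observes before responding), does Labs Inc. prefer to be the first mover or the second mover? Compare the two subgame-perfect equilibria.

first

If Labs Inc. leads: Novax's best replies are Low→Z, Med→X, High→Z; Labs Inc.'s induced payoffs 9, -3, -2; outcome (Low, Z), payoffs (9, 5).
If Novax leads: Labs Inc.'s best replies are X→High, Y→Low, Z→Low; Novax's induced payoffs 6, -3, 5; outcome (High, X), payoffs (7, 6).
Labs Inc. gets 9 moving first and 7 moving second, so Labs Inc. prefers to move first.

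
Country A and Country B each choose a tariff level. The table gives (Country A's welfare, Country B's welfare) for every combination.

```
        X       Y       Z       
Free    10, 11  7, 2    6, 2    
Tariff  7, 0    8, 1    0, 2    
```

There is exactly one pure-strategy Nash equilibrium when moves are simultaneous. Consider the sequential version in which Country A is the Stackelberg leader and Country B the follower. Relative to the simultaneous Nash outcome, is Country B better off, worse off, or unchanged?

Country B best-responds to each possible Country A move:
- Free: BR = X, leader payoff 10.
- Tariff: BR = Z, leader payoff 0.
Among 10, 0, the best is 10 at Free. Subgame-perfect outcome: (Free, X) with payoffs (10, 11).
Now find the simultaneous Nash equilibrium.
Country A's best replies: X→Free; Y→Tariff; Z→Free.
Country B's best replies: Free→X; Tariff→Z.
The unique mutual best reply is (Free, X), giving (10, 11).
Country B earns 11 sequentially versus 11 at the Nash outcome: unchanged.

unchanged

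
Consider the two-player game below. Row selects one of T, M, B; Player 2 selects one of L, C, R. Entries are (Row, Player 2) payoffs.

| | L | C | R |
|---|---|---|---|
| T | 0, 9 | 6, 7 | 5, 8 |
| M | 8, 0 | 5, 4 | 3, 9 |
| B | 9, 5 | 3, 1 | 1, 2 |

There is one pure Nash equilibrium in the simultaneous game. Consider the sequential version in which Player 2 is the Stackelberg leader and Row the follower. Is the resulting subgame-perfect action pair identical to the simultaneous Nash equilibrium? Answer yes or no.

Backward induction with Player 2 moving first.
- L: BR = B, leader payoff 5.
- C: BR = T, leader payoff 7.
- R: BR = T, leader payoff 8.
Player 2's induced payoffs are 5, 7, 8, so Player 2 commits to R. Subgame-perfect outcome: (T, R) with payoffs (5, 8).
Now find the simultaneous Nash equilibrium.
Row's best replies: L→B; C→T; R→T.
Player 2's best replies: T→L; M→R; B→L.
The unique mutual best reply is (B, L), giving (9, 5).
Sequential outcome (T, R) differs from the Nash profile (B, L).

no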